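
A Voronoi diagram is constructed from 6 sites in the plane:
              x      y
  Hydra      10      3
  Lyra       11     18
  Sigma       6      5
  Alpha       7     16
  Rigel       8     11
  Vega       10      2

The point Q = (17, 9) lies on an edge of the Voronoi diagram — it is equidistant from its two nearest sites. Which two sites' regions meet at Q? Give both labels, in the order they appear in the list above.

Squared distances from Q to each site:
d²(Q, Hydra) = (17−10)² + (9−3)² = 49 + 36 = 85
d²(Q, Lyra) = (17−11)² + (9−18)² = 36 + 81 = 117
d²(Q, Sigma) = (17−6)² + (9−5)² = 121 + 16 = 137
d²(Q, Alpha) = (17−7)² + (9−16)² = 100 + 49 = 149
d²(Q, Rigel) = (17−8)² + (9−11)² = 81 + 4 = 85
d²(Q, Vega) = (17−10)² + (9−2)² = 49 + 49 = 98
Q is equidistant from Hydra and Rigel (both at squared distance 85), and every other site is strictly farther — so Q lies on the Hydra–Rigel Voronoi edge.

Hydra and Rigel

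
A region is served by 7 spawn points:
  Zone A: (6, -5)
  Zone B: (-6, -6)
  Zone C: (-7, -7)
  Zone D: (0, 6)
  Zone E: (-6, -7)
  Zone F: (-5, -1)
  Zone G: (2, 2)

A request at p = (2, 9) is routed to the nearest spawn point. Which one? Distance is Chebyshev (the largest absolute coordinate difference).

d(p, Zone A) = max(4, 14) = 14
d(p, Zone B) = max(8, 15) = 15
d(p, Zone C) = max(9, 16) = 16
d(p, Zone D) = max(2, 3) = 3
d(p, Zone E) = max(8, 16) = 16
d(p, Zone F) = max(7, 10) = 10
d(p, Zone G) = max(0, 7) = 7
The smallest is to Zone D, so p lies in the Voronoi region of Zone D.

Zone D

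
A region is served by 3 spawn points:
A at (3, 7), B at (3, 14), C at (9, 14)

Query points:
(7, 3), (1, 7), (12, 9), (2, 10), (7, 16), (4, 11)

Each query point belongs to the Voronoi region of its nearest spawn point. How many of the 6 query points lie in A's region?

3

(7, 3) — d² to each: A:32, B:137, C:125 → nearest is A
(1, 7) — d² to each: A:4, B:53, C:113 → nearest is A
(12, 9) — d² to each: A:85, B:106, C:34 → nearest is C
(2, 10) — d² to each: A:10, B:17, C:65 → nearest is A
(7, 16) — d² to each: A:97, B:20, C:8 → nearest is C
(4, 11) — d² to each: A:17, B:10, C:34 → nearest is B
3 of the 6 points have A as nearest.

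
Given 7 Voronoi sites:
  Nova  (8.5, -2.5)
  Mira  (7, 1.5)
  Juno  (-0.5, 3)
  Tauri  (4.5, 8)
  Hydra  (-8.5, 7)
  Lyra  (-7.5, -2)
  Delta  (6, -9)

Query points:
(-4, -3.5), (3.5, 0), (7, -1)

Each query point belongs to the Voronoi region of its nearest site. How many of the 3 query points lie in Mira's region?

1

(-4, -3.5) — d² to each: Nova:157.25, Mira:146, Juno:54.5, Tauri:204.5, Hydra:130.5, Lyra:14.5, Delta:130.25 → nearest is Lyra
(3.5, 0) — d² to each: Nova:31.25, Mira:14.5, Juno:25, Tauri:65, Hydra:193, Lyra:125, Delta:87.25 → nearest is Mira
(7, -1) — d² to each: Nova:4.5, Mira:6.25, Juno:72.25, Tauri:87.25, Hydra:304.25, Lyra:211.25, Delta:65 → nearest is Nova
1 of the 3 points has Mira as nearest.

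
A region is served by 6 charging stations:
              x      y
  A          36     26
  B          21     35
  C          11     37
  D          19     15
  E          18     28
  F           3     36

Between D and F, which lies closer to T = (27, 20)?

Compare squared distances:
|TD|² = (27−19)² + (20−15)² = 64 + 25 = 89
|TF|² = (27−3)² + (20−36)² = 576 + 256 = 832
89 < 832, so D is closer.

D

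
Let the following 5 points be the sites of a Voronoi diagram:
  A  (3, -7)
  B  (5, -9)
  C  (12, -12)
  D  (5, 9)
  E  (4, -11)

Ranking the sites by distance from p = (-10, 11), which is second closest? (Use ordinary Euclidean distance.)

A

Compare squared distances (the ordering matches that of the actual distances):
|pA|² = (-10−3)² + (11−(-7))² = 169 + 324 = 493
|pB|² = (-10−5)² + (11−(-9))² = 225 + 400 = 625
|pC|² = (-10−12)² + (11−(-12))² = 484 + 529 = 1013
|pD|² = (-10−5)² + (11−9)² = 225 + 4 = 229
|pE|² = (-10−4)² + (11−(-11))² = 196 + 484 = 680
Sorted ascending: D, A, B, … — the second-nearest is A.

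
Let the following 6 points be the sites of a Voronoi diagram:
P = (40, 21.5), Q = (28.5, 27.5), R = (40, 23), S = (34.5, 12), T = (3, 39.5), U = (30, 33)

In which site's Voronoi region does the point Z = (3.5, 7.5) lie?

S

Compare squared distances (the ordering matches that of the actual distances):
|ZP|² = (3.5−40)² + (7.5−21.5)² = 1332.25 + 196 = 1528.25
|ZQ|² = (3.5−28.5)² + (7.5−27.5)² = 625 + 400 = 1025
|ZR|² = (3.5−40)² + (7.5−23)² = 1332.25 + 240.25 = 1572.5
|ZS|² = (3.5−34.5)² + (7.5−12)² = 961 + 20.25 = 981.25
|ZT|² = (3.5−3)² + (7.5−39.5)² = 0.25 + 1024 = 1024.25
|ZU|² = (3.5−30)² + (7.5−33)² = 702.25 + 650.25 = 1352.5
Minimum is at S.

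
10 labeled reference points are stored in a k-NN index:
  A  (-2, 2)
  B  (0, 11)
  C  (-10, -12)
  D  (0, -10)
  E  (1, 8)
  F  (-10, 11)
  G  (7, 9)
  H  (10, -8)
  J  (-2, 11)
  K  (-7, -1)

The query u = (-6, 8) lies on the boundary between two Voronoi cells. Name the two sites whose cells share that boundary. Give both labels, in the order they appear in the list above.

F and J

Squared distances from u to each site:
|uA|² = (-6−(-2))² + (8−2)² = 16 + 36 = 52
|uB|² = (-6−0)² + (8−11)² = 36 + 9 = 45
|uC|² = (-6−(-10))² + (8−(-12))² = 16 + 400 = 416
|uD|² = (-6−0)² + (8−(-10))² = 36 + 324 = 360
|uE|² = (-6−1)² + (8−8)² = 49 + 0 = 49
|uF|² = (-6−(-10))² + (8−11)² = 16 + 9 = 25
|uG|² = (-6−7)² + (8−9)² = 169 + 1 = 170
|uH|² = (-6−10)² + (8−(-8))² = 256 + 256 = 512
|uJ|² = (-6−(-2))² + (8−11)² = 16 + 9 = 25
|uK|² = (-6−(-7))² + (8−(-1))² = 1 + 81 = 82
u is equidistant from F and J (both at squared distance 25), and every other site is strictly farther — so u lies on the F–J Voronoi edge.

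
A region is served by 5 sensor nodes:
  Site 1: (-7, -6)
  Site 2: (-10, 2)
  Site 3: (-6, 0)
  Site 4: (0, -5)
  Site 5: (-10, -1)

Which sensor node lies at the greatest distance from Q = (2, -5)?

Compare squared distances (the ordering matches that of the actual distances):
d²(Q, Site 1) = (2−(-7))² + (-5−(-6))² = 81 + 1 = 82
d²(Q, Site 2) = (2−(-10))² + (-5−2)² = 144 + 49 = 193
d²(Q, Site 3) = (2−(-6))² + (-5−0)² = 64 + 25 = 89
d²(Q, Site 4) = (2−0)² + (-5−(-5))² = 4 + 0 = 4
d²(Q, Site 5) = (2−(-10))² + (-5−(-1))² = 144 + 16 = 160
The largest is to Site 2.

Site 2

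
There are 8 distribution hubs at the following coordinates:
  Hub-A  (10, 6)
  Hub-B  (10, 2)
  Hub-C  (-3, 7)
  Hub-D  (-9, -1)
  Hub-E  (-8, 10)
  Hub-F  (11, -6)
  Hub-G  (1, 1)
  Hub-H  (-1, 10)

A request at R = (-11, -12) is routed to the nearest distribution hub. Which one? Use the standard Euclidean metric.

Since √ is increasing, it suffices to compare squared distances:
d²(R, Hub-A) = (-11−10)² + (-12−6)² = 441 + 324 = 765
d²(R, Hub-B) = (-11−10)² + (-12−2)² = 441 + 196 = 637
d²(R, Hub-C) = (-11−(-3))² + (-12−7)² = 64 + 361 = 425
d²(R, Hub-D) = (-11−(-9))² + (-12−(-1))² = 4 + 121 = 125
d²(R, Hub-E) = (-11−(-8))² + (-12−10)² = 9 + 484 = 493
d²(R, Hub-F) = (-11−11)² + (-12−(-6))² = 484 + 36 = 520
d²(R, Hub-G) = (-11−1)² + (-12−1)² = 144 + 169 = 313
d²(R, Hub-H) = (-11−(-1))² + (-12−10)² = 100 + 484 = 584
Hub-D is nearest.

Hub-D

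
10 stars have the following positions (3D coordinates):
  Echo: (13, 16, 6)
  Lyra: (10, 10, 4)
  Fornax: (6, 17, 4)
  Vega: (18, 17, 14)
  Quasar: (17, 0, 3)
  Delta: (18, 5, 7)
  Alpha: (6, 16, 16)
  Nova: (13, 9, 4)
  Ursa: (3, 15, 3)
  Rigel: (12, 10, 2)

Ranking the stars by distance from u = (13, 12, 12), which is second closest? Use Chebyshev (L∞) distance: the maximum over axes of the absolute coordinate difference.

d(u, Echo) = max(0, 4, 6) = 6
d(u, Lyra) = max(3, 2, 8) = 8
d(u, Fornax) = max(7, 5, 8) = 8
d(u, Vega) = max(5, 5, 2) = 5
d(u, Quasar) = max(4, 12, 9) = 12
d(u, Delta) = max(5, 7, 5) = 7
d(u, Alpha) = max(7, 4, 4) = 7
d(u, Nova) = max(0, 3, 8) = 8
d(u, Ursa) = max(10, 3, 9) = 10
d(u, Rigel) = max(1, 2, 10) = 10
Sorted ascending: Vega, Echo, Delta, … — the second-nearest is Echo.

Echo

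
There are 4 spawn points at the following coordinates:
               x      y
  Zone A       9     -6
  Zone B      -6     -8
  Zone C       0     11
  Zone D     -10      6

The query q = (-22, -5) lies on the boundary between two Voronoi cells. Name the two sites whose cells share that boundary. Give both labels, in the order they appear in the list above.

Squared distances from q to each site:
d²(q, Zone A) = (-22−9)² + (-5−(-6))² = 961 + 1 = 962
d²(q, Zone B) = (-22−(-6))² + (-5−(-8))² = 256 + 9 = 265
d²(q, Zone C) = (-22−0)² + (-5−11)² = 484 + 256 = 740
d²(q, Zone D) = (-22−(-10))² + (-5−6)² = 144 + 121 = 265
q is equidistant from Zone B and Zone D (both at squared distance 265), and every other site is strictly farther — so q lies on the Zone B–Zone D Voronoi edge.

Zone B and Zone D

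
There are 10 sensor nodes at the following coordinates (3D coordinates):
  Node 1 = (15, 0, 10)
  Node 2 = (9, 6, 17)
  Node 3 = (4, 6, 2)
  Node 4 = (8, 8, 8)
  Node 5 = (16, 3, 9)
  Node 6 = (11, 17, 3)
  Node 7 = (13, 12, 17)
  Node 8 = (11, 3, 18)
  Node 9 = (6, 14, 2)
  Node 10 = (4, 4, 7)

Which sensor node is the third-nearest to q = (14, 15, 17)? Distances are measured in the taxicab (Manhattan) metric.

Node 8

d(q, Node 1) = |14−15| + |15−0| + |17−10| = 1 + 15 + 7 = 23
d(q, Node 2) = |14−9| + |15−6| + |17−17| = 5 + 9 + 0 = 14
d(q, Node 3) = |14−4| + |15−6| + |17−2| = 10 + 9 + 15 = 34
d(q, Node 4) = |14−8| + |15−8| + |17−8| = 6 + 7 + 9 = 22
d(q, Node 5) = |14−16| + |15−3| + |17−9| = 2 + 12 + 8 = 22
d(q, Node 6) = |14−11| + |15−17| + |17−3| = 3 + 2 + 14 = 19
d(q, Node 7) = |14−13| + |15−12| + |17−17| = 1 + 3 + 0 = 4
d(q, Node 8) = |14−11| + |15−3| + |17−18| = 3 + 12 + 1 = 16
d(q, Node 9) = |14−6| + |15−14| + |17−2| = 8 + 1 + 15 = 24
d(q, Node 10) = |14−4| + |15−4| + |17−7| = 10 + 11 + 10 = 31
Sorted ascending: Node 7, Node 2, Node 8, Node 6, … — the third-nearest is Node 8.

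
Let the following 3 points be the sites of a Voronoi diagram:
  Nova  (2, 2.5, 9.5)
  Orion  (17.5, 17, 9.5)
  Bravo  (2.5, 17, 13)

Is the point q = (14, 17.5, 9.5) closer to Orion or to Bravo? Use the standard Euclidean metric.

Orion

Compare squared distances:
d²(q, Orion) = (14−17.5)² + (17.5−17)² + (9.5−9.5)² = 12.25 + 0.25 + 0 = 12.5
d²(q, Bravo) = (14−2.5)² + (17.5−17)² + (9.5−13)² = 132.25 + 0.25 + 12.25 = 144.75
12.5 < 144.75, so Orion is closer.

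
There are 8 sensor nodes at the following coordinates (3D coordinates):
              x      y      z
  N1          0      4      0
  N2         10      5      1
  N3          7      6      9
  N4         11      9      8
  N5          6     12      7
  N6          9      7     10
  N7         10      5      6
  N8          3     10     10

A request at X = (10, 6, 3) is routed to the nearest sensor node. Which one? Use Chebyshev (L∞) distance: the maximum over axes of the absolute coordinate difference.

N2

d(X,N1) = max(10, 2, 3) = 10
d(X,N2) = max(0, 1, 2) = 2
d(X,N3) = max(3, 0, 6) = 6
d(X,N4) = max(1, 3, 5) = 5
d(X,N5) = max(4, 6, 4) = 6
d(X,N6) = max(1, 1, 7) = 7
d(X,N7) = max(0, 1, 3) = 3
d(X,N8) = max(7, 4, 7) = 7
Minimum is at N2.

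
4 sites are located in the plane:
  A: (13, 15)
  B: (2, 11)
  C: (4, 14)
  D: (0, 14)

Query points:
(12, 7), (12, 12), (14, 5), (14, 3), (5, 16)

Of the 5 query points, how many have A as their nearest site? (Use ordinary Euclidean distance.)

(12, 7) — d² to each: A:65, B:116, C:113, D:193 → nearest is A
(12, 12) — d² to each: A:10, B:101, C:68, D:148 → nearest is A
(14, 5) — d² to each: A:101, B:180, C:181, D:277 → nearest is A
(14, 3) — d² to each: A:145, B:208, C:221, D:317 → nearest is A
(5, 16) — d² to each: A:65, B:34, C:5, D:29 → nearest is C
4 of the 5 points have A as nearest.

4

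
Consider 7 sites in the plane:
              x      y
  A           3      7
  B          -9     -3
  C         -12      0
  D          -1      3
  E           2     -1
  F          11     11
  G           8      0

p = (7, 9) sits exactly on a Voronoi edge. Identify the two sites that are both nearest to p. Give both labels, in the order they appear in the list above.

Squared distances from p to each site:
|pA|² = (7−3)² + (9−7)² = 16 + 4 = 20
|pB|² = (7−(-9))² + (9−(-3))² = 256 + 144 = 400
|pC|² = (7−(-12))² + (9−0)² = 361 + 81 = 442
|pD|² = (7−(-1))² + (9−3)² = 64 + 36 = 100
|pE|² = (7−2)² + (9−(-1))² = 25 + 100 = 125
|pF|² = (7−11)² + (9−11)² = 16 + 4 = 20
|pG|² = (7−8)² + (9−0)² = 1 + 81 = 82
p is equidistant from A and F (both at squared distance 20), and every other site is strictly farther — so p lies on the A–F Voronoi edge.

A and F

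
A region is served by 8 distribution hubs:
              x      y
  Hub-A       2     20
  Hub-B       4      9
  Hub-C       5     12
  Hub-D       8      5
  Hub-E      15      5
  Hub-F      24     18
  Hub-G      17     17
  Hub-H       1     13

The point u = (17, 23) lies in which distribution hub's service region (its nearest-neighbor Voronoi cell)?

Hub-G

Since √ is increasing, it suffices to compare squared distances:
d²(u, Hub-A) = 225 + 9 = 234
d²(u, Hub-B) = 169 + 196 = 365
d²(u, Hub-C) = 144 + 121 = 265
d²(u, Hub-D) = 81 + 324 = 405
d²(u, Hub-E) = 4 + 324 = 328
d²(u, Hub-F) = 49 + 25 = 74
d²(u, Hub-G) = 0 + 36 = 36
d²(u, Hub-H) = 256 + 100 = 356
Hub-G is nearest.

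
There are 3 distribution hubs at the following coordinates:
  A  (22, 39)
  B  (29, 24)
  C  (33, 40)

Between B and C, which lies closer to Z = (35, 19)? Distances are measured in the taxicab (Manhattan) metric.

d(Z,B) = |35−29| + |19−24| = 6 + 5 = 11
d(Z,C) = |35−33| + |19−40| = 2 + 21 = 23
11 < 23, so B is closer.

B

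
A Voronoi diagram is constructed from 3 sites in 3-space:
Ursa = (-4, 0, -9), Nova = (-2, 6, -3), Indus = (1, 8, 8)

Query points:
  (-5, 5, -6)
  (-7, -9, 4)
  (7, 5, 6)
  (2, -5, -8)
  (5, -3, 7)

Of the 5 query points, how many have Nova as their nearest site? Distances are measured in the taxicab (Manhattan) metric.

(-5, 5, -6) — d to each: Ursa:9, Nova:7, Indus:23 → nearest is Nova
(-7, -9, 4) — d to each: Ursa:25, Nova:27, Indus:29 → nearest is Ursa
(7, 5, 6) — d to each: Ursa:31, Nova:19, Indus:11 → nearest is Indus
(2, -5, -8) — d to each: Ursa:12, Nova:20, Indus:30 → nearest is Ursa
(5, -3, 7) — d to each: Ursa:28, Nova:26, Indus:16 → nearest is Indus
1 of the 5 points has Nova as nearest.

1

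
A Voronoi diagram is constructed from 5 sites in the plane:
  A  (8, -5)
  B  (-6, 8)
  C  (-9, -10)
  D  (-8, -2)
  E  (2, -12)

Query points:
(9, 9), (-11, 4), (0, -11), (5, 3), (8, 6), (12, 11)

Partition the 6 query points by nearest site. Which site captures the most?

A

(9, 9) — d² to each: A:197, B:226, C:685, D:410, E:490 → nearest is A
(-11, 4) — d² to each: A:442, B:41, C:200, D:45, E:425 → nearest is B
(0, -11) — d² to each: A:100, B:397, C:82, D:145, E:5 → nearest is E
(5, 3) — d² to each: A:73, B:146, C:365, D:194, E:234 → nearest is A
(8, 6) — d² to each: A:121, B:200, C:545, D:320, E:360 → nearest is A
(12, 11) — d² to each: A:272, B:333, C:882, D:569, E:629 → nearest is A
Tally — A:4, B:1, E:1. A captures the most (4).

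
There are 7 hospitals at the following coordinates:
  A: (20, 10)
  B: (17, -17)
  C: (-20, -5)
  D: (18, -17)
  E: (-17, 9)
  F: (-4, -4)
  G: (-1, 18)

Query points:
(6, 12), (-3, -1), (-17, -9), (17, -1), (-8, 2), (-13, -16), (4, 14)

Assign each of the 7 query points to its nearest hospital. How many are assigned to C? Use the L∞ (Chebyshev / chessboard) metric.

(6, 12) — d to each: A:14, B:29, C:26, D:29, E:23, F:16, G:7 → nearest is G
(-3, -1) — d to each: A:23, B:20, C:17, D:21, E:14, F:3, G:19 → nearest is F
(-17, -9) — d to each: A:37, B:34, C:4, D:35, E:18, F:13, G:27 → nearest is C
(17, -1) — d to each: A:11, B:16, C:37, D:16, E:34, F:21, G:19 → nearest is A
(-8, 2) — d to each: A:28, B:25, C:12, D:26, E:9, F:6, G:16 → nearest is F
(-13, -16) — d to each: A:33, B:30, C:11, D:31, E:25, F:12, G:34 → nearest is C
(4, 14) — d to each: A:16, B:31, C:24, D:31, E:21, F:18, G:5 → nearest is G
2 of the 7 points have C as nearest.

2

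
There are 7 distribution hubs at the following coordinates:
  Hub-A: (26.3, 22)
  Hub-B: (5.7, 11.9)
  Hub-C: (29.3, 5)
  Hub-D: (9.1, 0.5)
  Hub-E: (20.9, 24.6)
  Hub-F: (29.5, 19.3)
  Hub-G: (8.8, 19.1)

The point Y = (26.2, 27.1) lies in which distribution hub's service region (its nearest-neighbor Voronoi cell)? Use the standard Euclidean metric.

Compare squared distances (the ordering matches that of the actual distances):
d²(Y, Hub-A) = (26.2−26.3)² + (27.1−22)² = 0.01 + 26.01 = 26.02
d²(Y, Hub-B) = (26.2−5.7)² + (27.1−11.9)² = 420.25 + 231.04 = 651.29
d²(Y, Hub-C) = (26.2−29.3)² + (27.1−5)² = 9.61 + 488.41 = 498.02
d²(Y, Hub-D) = (26.2−9.1)² + (27.1−0.5)² = 292.41 + 707.56 = 999.97
d²(Y, Hub-E) = (26.2−20.9)² + (27.1−24.6)² = 28.09 + 6.25 = 34.34
d²(Y, Hub-F) = (26.2−29.5)² + (27.1−19.3)² = 10.89 + 60.84 = 71.73
d²(Y, Hub-G) = (26.2−8.8)² + (27.1−19.1)² = 302.76 + 64 = 366.76
The smallest is to Hub-A, so Y lies in the Voronoi region of Hub-A.

Hub-A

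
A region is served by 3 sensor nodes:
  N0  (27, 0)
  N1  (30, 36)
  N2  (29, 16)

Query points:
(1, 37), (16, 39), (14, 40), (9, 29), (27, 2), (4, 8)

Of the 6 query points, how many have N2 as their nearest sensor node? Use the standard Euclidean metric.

0

(1, 37) — d² to each: N0:2045, N1:842, N2:1225 → nearest is N1
(16, 39) — d² to each: N0:1642, N1:205, N2:698 → nearest is N1
(14, 40) — d² to each: N0:1769, N1:272, N2:801 → nearest is N1
(9, 29) — d² to each: N0:1165, N1:490, N2:569 → nearest is N1
(27, 2) — d² to each: N0:4, N1:1165, N2:200 → nearest is N0
(4, 8) — d² to each: N0:593, N1:1460, N2:689 → nearest is N0
0 of the 6 points have N2 as nearest.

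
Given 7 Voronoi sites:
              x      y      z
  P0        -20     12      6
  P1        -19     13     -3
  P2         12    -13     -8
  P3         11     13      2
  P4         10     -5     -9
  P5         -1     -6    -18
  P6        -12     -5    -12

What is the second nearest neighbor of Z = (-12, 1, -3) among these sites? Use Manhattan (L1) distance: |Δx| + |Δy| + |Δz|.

d(Z,P0) = |-12−(-20)| + |1−12| + |-3−6| = 8 + 11 + 9 = 28
d(Z,P1) = |-12−(-19)| + |1−13| + |-3−(-3)| = 7 + 12 + 0 = 19
d(Z,P2) = |-12−12| + |1−(-13)| + |-3−(-8)| = 24 + 14 + 5 = 43
d(Z,P3) = |-12−11| + |1−13| + |-3−2| = 23 + 12 + 5 = 40
d(Z,P4) = |-12−10| + |1−(-5)| + |-3−(-9)| = 22 + 6 + 6 = 34
d(Z,P5) = |-12−(-1)| + |1−(-6)| + |-3−(-18)| = 11 + 7 + 15 = 33
d(Z,P6) = |-12−(-12)| + |1−(-5)| + |-3−(-12)| = 0 + 6 + 9 = 15
Sorted ascending: P6, P1, P0, … — the second-nearest is P1.

P1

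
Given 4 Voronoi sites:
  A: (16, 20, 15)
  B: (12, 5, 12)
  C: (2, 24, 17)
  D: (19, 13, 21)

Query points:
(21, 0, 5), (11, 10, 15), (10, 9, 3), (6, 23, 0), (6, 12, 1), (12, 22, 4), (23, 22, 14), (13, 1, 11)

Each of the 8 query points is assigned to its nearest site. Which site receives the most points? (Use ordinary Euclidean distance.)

B

(21, 0, 5) — d² to each: A:525, B:155, C:1081, D:429 → nearest is B
(11, 10, 15) — d² to each: A:125, B:35, C:281, D:109 → nearest is B
(10, 9, 3) — d² to each: A:301, B:101, C:485, D:421 → nearest is B
(6, 23, 0) — d² to each: A:334, B:504, C:306, D:710 → nearest is C
(6, 12, 1) — d² to each: A:360, B:206, C:416, D:570 → nearest is B
(12, 22, 4) — d² to each: A:141, B:353, C:273, D:419 → nearest is A
(23, 22, 14) — d² to each: A:54, B:414, C:454, D:146 → nearest is A
(13, 1, 11) — d² to each: A:386, B:18, C:686, D:280 → nearest is B
Tally — A:2, B:5, C:1. B captures the most (5).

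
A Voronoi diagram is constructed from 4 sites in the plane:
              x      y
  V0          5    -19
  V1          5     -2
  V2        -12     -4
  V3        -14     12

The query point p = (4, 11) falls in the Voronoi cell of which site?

V1

Since √ is increasing, it suffices to compare squared distances:
|pV0|² = (4−5)² + (11−(-19))² = 1 + 900 = 901
|pV1|² = (4−5)² + (11−(-2))² = 1 + 169 = 170
|pV2|² = (4−(-12))² + (11−(-4))² = 256 + 225 = 481
|pV3|² = (4−(-14))² + (11−12)² = 324 + 1 = 325
V1 is nearest.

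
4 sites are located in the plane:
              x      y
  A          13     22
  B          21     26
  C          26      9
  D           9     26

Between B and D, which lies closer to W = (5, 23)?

D

Compare squared distances:
|WB|² = (5−21)² + (23−26)² = 256 + 9 = 265
|WD|² = (5−9)² + (23−26)² = 16 + 9 = 25
265 > 25, so D is closer.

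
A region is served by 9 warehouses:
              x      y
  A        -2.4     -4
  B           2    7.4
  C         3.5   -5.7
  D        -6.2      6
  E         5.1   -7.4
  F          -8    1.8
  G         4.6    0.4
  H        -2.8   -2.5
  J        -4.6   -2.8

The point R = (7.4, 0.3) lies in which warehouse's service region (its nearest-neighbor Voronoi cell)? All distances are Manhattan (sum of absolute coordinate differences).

d(R,A) = 9.8 + 4.3 = 14.1
d(R,B) = 5.4 + 7.1 = 12.5
d(R,C) = 3.9 + 6 = 9.9
d(R,D) = 13.6 + 5.7 = 19.3
d(R,E) = 2.3 + 7.7 = 10
d(R,F) = 15.4 + 1.5 = 16.9
d(R,G) = 2.8 + 0.1 = 2.9
d(R,H) = 10.2 + 2.8 = 13
d(R,J) = 12 + 3.1 = 15.1
Minimum is at G.

G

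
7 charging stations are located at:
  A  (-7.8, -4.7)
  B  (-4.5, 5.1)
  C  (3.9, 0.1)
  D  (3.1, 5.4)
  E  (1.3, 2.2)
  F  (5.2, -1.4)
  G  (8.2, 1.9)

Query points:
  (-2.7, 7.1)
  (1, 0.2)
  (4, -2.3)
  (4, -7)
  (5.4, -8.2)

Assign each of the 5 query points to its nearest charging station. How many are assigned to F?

(-2.7, 7.1) — d² to each: A:165.25, B:7.24, C:92.56, D:36.53, E:40.01, F:134.66, G:145.85 → nearest is B
(1, 0.2) — d² to each: A:101.45, B:54.26, C:8.42, D:31.45, E:4.09, F:20.2, G:54.73 → nearest is E
(4, -2.3) — d² to each: A:145, B:127.01, C:5.77, D:60.1, E:27.54, F:2.25, G:35.28 → nearest is F
(4, -7) — d² to each: A:144.53, B:218.66, C:50.42, D:154.57, E:91.93, F:32.8, G:96.85 → nearest is F
(5.4, -8.2) — d² to each: A:186.49, B:274.9, C:71.14, D:190.25, E:124.97, F:46.28, G:109.85 → nearest is F
3 of the 5 points have F as nearest.

3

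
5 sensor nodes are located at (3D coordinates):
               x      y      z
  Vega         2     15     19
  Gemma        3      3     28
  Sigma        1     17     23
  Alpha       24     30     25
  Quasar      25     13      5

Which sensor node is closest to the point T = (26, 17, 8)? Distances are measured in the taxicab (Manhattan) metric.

d(T, Vega) = |26−2| + |17−15| + |8−19| = 24 + 2 + 11 = 37
d(T, Gemma) = |26−3| + |17−3| + |8−28| = 23 + 14 + 20 = 57
d(T, Sigma) = |26−1| + |17−17| + |8−23| = 25 + 0 + 15 = 40
d(T, Alpha) = |26−24| + |17−30| + |8−25| = 2 + 13 + 17 = 32
d(T, Quasar) = |26−25| + |17−13| + |8−5| = 1 + 4 + 3 = 8
Minimum is at Quasar.

Quasar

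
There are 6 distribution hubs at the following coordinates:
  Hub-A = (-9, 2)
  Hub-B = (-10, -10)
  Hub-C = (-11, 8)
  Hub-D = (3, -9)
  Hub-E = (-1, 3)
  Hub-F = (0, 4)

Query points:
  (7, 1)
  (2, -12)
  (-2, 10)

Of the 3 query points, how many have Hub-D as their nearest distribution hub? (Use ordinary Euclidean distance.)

(7, 1) — d² to each: Hub-A:257, Hub-B:410, Hub-C:373, Hub-D:116, Hub-E:68, Hub-F:58 → nearest is Hub-F
(2, -12) — d² to each: Hub-A:317, Hub-B:148, Hub-C:569, Hub-D:10, Hub-E:234, Hub-F:260 → nearest is Hub-D
(-2, 10) — d² to each: Hub-A:113, Hub-B:464, Hub-C:85, Hub-D:386, Hub-E:50, Hub-F:40 → nearest is Hub-F
1 of the 3 points has Hub-D as nearest.

1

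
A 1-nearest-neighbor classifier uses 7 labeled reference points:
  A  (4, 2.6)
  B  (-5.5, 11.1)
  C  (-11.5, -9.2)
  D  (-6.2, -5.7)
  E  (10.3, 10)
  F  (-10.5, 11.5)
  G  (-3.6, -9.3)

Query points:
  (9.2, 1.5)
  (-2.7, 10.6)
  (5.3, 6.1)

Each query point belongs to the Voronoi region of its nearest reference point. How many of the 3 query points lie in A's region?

(9.2, 1.5) — d² to each: A:28.25, B:308.25, C:542.98, D:289, E:73.46, F:488.09, G:280.48 → nearest is A
(-2.7, 10.6) — d² to each: A:108.89, B:8.09, C:469.48, D:277.94, E:169.36, F:61.65, G:396.82 → nearest is B
(5.3, 6.1) — d² to each: A:13.94, B:141.64, C:516.33, D:271.49, E:40.21, F:278.8, G:316.37 → nearest is A
2 of the 3 points have A as nearest.

2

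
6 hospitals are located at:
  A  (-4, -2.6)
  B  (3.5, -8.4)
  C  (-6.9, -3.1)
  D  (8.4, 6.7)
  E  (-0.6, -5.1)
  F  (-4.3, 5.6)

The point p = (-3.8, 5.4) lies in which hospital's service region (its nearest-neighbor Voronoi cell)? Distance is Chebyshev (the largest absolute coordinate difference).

F

d(p,A) = max(0.2, 8) = 8
d(p,B) = max(7.3, 13.8) = 13.8
d(p,C) = max(3.1, 8.5) = 8.5
d(p,D) = max(12.2, 1.3) = 12.2
d(p,E) = max(3.2, 10.5) = 10.5
d(p,F) = max(0.5, 0.2) = 0.5
Minimum is at F.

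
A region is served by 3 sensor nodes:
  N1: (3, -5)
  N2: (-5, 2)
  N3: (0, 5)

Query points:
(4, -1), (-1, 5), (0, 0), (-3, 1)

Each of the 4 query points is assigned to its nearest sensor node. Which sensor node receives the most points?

(4, -1) — d² to each: N1:17, N2:90, N3:52 → nearest is N1
(-1, 5) — d² to each: N1:116, N2:25, N3:1 → nearest is N3
(0, 0) — d² to each: N1:34, N2:29, N3:25 → nearest is N3
(-3, 1) — d² to each: N1:72, N2:5, N3:25 → nearest is N2
Tally — N1:1, N2:1, N3:2. N3 captures the most (2).

N3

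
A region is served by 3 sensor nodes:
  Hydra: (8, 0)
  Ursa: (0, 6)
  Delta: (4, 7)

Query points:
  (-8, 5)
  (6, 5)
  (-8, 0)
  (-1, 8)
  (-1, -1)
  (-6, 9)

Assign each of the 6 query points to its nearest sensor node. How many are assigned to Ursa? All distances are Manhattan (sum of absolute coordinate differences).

(-8, 5) — d to each: Hydra:21, Ursa:9, Delta:14 → nearest is Ursa
(6, 5) — d to each: Hydra:7, Ursa:7, Delta:4 → nearest is Delta
(-8, 0) — d to each: Hydra:16, Ursa:14, Delta:19 → nearest is Ursa
(-1, 8) — d to each: Hydra:17, Ursa:3, Delta:6 → nearest is Ursa
(-1, -1) — d to each: Hydra:10, Ursa:8, Delta:13 → nearest is Ursa
(-6, 9) — d to each: Hydra:23, Ursa:9, Delta:12 → nearest is Ursa
5 of the 6 points have Ursa as nearest.

5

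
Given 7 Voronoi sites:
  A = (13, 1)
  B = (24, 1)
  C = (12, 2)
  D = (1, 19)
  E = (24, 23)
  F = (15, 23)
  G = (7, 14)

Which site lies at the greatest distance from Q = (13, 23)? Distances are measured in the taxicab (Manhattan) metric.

B

d(Q,A) = |13−13| + |23−1| = 0 + 22 = 22
d(Q,B) = |13−24| + |23−1| = 11 + 22 = 33
d(Q,C) = |13−12| + |23−2| = 1 + 21 = 22
d(Q,D) = |13−1| + |23−19| = 12 + 4 = 16
d(Q,E) = |13−24| + |23−23| = 11 + 0 = 11
d(Q,F) = |13−15| + |23−23| = 2 + 0 = 2
d(Q,G) = |13−7| + |23−14| = 6 + 9 = 15
The largest is to B.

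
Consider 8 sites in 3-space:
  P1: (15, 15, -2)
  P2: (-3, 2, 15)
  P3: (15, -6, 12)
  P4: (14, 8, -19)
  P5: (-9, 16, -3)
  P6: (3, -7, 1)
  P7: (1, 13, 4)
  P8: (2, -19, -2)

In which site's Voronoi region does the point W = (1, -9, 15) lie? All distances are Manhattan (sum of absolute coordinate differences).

P2

d(W,P1) = 14 + 24 + 17 = 55
d(W,P2) = 4 + 11 + 0 = 15
d(W,P3) = 14 + 3 + 3 = 20
d(W,P4) = 13 + 17 + 34 = 64
d(W,P5) = 10 + 25 + 18 = 53
d(W,P6) = 2 + 2 + 14 = 18
d(W,P7) = 0 + 22 + 11 = 33
d(W,P8) = 1 + 10 + 17 = 28
Minimum is at P2.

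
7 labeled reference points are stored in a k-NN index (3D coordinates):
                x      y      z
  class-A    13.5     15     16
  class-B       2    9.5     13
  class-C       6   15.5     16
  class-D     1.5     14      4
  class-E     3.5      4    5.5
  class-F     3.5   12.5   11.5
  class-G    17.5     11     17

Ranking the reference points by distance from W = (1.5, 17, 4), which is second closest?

Squared Euclidean distances:
d²(W, class-A) = (1.5−13.5)² + (17−15)² + (4−16)² = 144 + 4 + 144 = 292
d²(W, class-B) = (1.5−2)² + (17−9.5)² + (4−13)² = 0.25 + 56.25 + 81 = 137.5
d²(W, class-C) = (1.5−6)² + (17−15.5)² + (4−16)² = 20.25 + 2.25 + 144 = 166.5
d²(W, class-D) = (1.5−1.5)² + (17−14)² + (4−4)² = 0 + 9 + 0 = 9
d²(W, class-E) = (1.5−3.5)² + (17−4)² + (4−5.5)² = 4 + 169 + 2.25 = 175.25
d²(W, class-F) = (1.5−3.5)² + (17−12.5)² + (4−11.5)² = 4 + 20.25 + 56.25 = 80.5
d²(W, class-G) = (1.5−17.5)² + (17−11)² + (4−17)² = 256 + 36 + 169 = 461
Sorted ascending: class-D, class-F, class-B, … — the second-nearest is class-F.

class-F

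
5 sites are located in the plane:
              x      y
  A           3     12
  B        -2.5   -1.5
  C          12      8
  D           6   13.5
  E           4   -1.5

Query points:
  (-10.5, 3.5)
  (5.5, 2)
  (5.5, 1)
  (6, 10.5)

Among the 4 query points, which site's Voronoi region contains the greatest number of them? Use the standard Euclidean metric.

(-10.5, 3.5) — d² to each: A:254.5, B:89, C:526.5, D:372.25, E:235.25 → nearest is B
(5.5, 2) — d² to each: A:106.25, B:76.25, C:78.25, D:132.5, E:14.5 → nearest is E
(5.5, 1) — d² to each: A:127.25, B:70.25, C:91.25, D:156.5, E:8.5 → nearest is E
(6, 10.5) — d² to each: A:11.25, B:216.25, C:42.25, D:9, E:148 → nearest is D
Tally — B:1, D:1, E:2. E captures the most (2).

E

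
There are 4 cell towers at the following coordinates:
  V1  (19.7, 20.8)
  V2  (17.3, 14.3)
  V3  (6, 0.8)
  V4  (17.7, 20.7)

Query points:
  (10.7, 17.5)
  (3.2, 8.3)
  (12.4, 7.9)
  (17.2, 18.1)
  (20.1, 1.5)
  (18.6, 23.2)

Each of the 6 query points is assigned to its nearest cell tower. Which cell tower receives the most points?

V2

(10.7, 17.5) — d² to each: V1:91.89, V2:53.8, V3:300.98, V4:59.24 → nearest is V2
(3.2, 8.3) — d² to each: V1:428.5, V2:234.81, V3:64.09, V4:364.01 → nearest is V3
(12.4, 7.9) — d² to each: V1:219.7, V2:64.97, V3:91.37, V4:191.93 → nearest is V2
(17.2, 18.1) — d² to each: V1:13.54, V2:14.45, V3:424.73, V4:7.01 → nearest is V4
(20.1, 1.5) — d² to each: V1:372.65, V2:171.68, V3:199.3, V4:374.4 → nearest is V2
(18.6, 23.2) — d² to each: V1:6.97, V2:80.9, V3:660.52, V4:7.06 → nearest is V1
Tally — V1:1, V2:3, V3:1, V4:1. V2 captures the most (3).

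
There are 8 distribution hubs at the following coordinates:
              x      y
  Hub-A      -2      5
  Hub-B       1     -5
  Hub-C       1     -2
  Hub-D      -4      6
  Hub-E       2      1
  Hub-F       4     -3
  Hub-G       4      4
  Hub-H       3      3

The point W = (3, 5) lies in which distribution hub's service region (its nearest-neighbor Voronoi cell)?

Squared Euclidean distances:
d²(W, Hub-A) = (3−(-2))² + (5−5)² = 25 + 0 = 25
d²(W, Hub-B) = (3−1)² + (5−(-5))² = 4 + 100 = 104
d²(W, Hub-C) = (3−1)² + (5−(-2))² = 4 + 49 = 53
d²(W, Hub-D) = (3−(-4))² + (5−6)² = 49 + 1 = 50
d²(W, Hub-E) = (3−2)² + (5−1)² = 1 + 16 = 17
d²(W, Hub-F) = (3−4)² + (5−(-3))² = 1 + 64 = 65
d²(W, Hub-G) = (3−4)² + (5−4)² = 1 + 1 = 2
d²(W, Hub-H) = (3−3)² + (5−3)² = 0 + 4 = 4
Minimum is at Hub-G.

Hub-G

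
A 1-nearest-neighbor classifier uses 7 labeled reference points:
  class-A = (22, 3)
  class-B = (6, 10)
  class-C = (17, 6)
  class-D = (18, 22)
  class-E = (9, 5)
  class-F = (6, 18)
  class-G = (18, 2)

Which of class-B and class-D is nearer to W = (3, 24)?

Compare squared distances:
d²(W, class-B) = (3−6)² + (24−10)² = 9 + 196 = 205
d²(W, class-D) = (3−18)² + (24−22)² = 225 + 4 = 229
205 < 229, so class-B is closer.

class-B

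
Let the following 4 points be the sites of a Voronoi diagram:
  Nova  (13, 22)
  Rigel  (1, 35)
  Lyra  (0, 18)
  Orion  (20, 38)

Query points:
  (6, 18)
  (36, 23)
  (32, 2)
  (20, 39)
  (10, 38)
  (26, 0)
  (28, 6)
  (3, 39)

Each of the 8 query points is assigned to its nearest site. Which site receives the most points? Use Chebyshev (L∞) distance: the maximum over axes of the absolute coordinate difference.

Nova

(6, 18) — d to each: Nova:7, Rigel:17, Lyra:6, Orion:20 → nearest is Lyra
(36, 23) — d to each: Nova:23, Rigel:35, Lyra:36, Orion:16 → nearest is Orion
(32, 2) — d to each: Nova:20, Rigel:33, Lyra:32, Orion:36 → nearest is Nova
(20, 39) — d to each: Nova:17, Rigel:19, Lyra:21, Orion:1 → nearest is Orion
(10, 38) — d to each: Nova:16, Rigel:9, Lyra:20, Orion:10 → nearest is Rigel
(26, 0) — d to each: Nova:22, Rigel:35, Lyra:26, Orion:38 → nearest is Nova
(28, 6) — d to each: Nova:16, Rigel:29, Lyra:28, Orion:32 → nearest is Nova
(3, 39) — d to each: Nova:17, Rigel:4, Lyra:21, Orion:17 → nearest is Rigel
Tally — Nova:3, Rigel:2, Lyra:1, Orion:2. Nova captures the most (3).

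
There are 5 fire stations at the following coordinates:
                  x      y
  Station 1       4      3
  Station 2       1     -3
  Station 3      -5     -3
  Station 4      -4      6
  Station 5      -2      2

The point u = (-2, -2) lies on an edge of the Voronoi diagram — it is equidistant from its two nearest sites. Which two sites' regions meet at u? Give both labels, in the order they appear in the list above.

Station 2 and Station 3

Squared distances from u to each site:
d²(u, Station 1) = (-2−4)² + (-2−3)² = 36 + 25 = 61
d²(u, Station 2) = (-2−1)² + (-2−(-3))² = 9 + 1 = 10
d²(u, Station 3) = (-2−(-5))² + (-2−(-3))² = 9 + 1 = 10
d²(u, Station 4) = (-2−(-4))² + (-2−6)² = 4 + 64 = 68
d²(u, Station 5) = (-2−(-2))² + (-2−2)² = 0 + 16 = 16
u is equidistant from Station 2 and Station 3 (both at squared distance 10), and every other site is strictly farther — so u lies on the Station 2–Station 3 Voronoi edge.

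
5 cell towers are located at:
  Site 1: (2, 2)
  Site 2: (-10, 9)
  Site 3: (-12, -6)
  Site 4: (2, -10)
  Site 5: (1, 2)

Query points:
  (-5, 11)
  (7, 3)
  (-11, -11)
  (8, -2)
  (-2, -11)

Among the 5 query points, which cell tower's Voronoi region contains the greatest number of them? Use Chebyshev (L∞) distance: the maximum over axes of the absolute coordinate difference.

Site 1

(-5, 11) — d to each: Site 1:9, Site 2:5, Site 3:17, Site 4:21, Site 5:9 → nearest is Site 2
(7, 3) — d to each: Site 1:5, Site 2:17, Site 3:19, Site 4:13, Site 5:6 → nearest is Site 1
(-11, -11) — d to each: Site 1:13, Site 2:20, Site 3:5, Site 4:13, Site 5:13 → nearest is Site 3
(8, -2) — d to each: Site 1:6, Site 2:18, Site 3:20, Site 4:8, Site 5:7 → nearest is Site 1
(-2, -11) — d to each: Site 1:13, Site 2:20, Site 3:10, Site 4:4, Site 5:13 → nearest is Site 4
Tally — Site 1:2, Site 2:1, Site 3:1, Site 4:1. Site 1 captures the most (2).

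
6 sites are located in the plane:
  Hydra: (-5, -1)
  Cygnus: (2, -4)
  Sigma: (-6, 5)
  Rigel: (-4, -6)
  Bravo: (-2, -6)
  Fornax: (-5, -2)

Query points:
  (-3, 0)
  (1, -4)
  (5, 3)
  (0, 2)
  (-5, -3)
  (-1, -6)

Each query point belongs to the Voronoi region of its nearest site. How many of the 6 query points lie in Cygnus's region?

(-3, 0) — d² to each: Hydra:5, Cygnus:41, Sigma:34, Rigel:37, Bravo:37, Fornax:8 → nearest is Hydra
(1, -4) — d² to each: Hydra:45, Cygnus:1, Sigma:130, Rigel:29, Bravo:13, Fornax:40 → nearest is Cygnus
(5, 3) — d² to each: Hydra:116, Cygnus:58, Sigma:125, Rigel:162, Bravo:130, Fornax:125 → nearest is Cygnus
(0, 2) — d² to each: Hydra:34, Cygnus:40, Sigma:45, Rigel:80, Bravo:68, Fornax:41 → nearest is Hydra
(-5, -3) — d² to each: Hydra:4, Cygnus:50, Sigma:65, Rigel:10, Bravo:18, Fornax:1 → nearest is Fornax
(-1, -6) — d² to each: Hydra:41, Cygnus:13, Sigma:146, Rigel:9, Bravo:1, Fornax:32 → nearest is Bravo
2 of the 6 points have Cygnus as nearest.

2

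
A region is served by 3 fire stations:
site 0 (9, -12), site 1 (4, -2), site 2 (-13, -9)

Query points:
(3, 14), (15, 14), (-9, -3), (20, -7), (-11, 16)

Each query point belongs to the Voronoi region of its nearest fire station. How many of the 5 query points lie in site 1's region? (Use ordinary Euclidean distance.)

(3, 14) — d² to each: site 0:712, site 1:257, site 2:785 → nearest is site 1
(15, 14) — d² to each: site 0:712, site 1:377, site 2:1313 → nearest is site 1
(-9, -3) — d² to each: site 0:405, site 1:170, site 2:52 → nearest is site 2
(20, -7) — d² to each: site 0:146, site 1:281, site 2:1093 → nearest is site 0
(-11, 16) — d² to each: site 0:1184, site 1:549, site 2:629 → nearest is site 1
3 of the 5 points have site 1 as nearest.

3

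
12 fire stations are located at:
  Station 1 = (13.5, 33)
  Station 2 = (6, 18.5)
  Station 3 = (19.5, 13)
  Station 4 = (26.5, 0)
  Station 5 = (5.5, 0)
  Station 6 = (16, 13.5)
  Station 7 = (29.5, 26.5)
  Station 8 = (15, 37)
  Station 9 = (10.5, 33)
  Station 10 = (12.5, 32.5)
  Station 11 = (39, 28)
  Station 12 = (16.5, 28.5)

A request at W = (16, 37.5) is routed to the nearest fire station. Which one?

Station 8

Compare squared distances (the ordering matches that of the actual distances):
d²(W, Station 1) = 6.25 + 20.25 = 26.5
d²(W, Station 2) = 100 + 361 = 461
d²(W, Station 3) = 12.25 + 600.25 = 612.5
d²(W, Station 4) = 110.25 + 1406.25 = 1516.5
d²(W, Station 5) = 110.25 + 1406.25 = 1516.5
d²(W, Station 6) = 0 + 576 = 576
d²(W, Station 7) = 182.25 + 121 = 303.25
d²(W, Station 8) = 1 + 0.25 = 1.25
d²(W, Station 9) = 30.25 + 20.25 = 50.5
d²(W, Station 10) = 12.25 + 25 = 37.25
d²(W, Station 11) = 529 + 90.25 = 619.25
d²(W, Station 12) = 0.25 + 81 = 81.25
Minimum is at Station 8.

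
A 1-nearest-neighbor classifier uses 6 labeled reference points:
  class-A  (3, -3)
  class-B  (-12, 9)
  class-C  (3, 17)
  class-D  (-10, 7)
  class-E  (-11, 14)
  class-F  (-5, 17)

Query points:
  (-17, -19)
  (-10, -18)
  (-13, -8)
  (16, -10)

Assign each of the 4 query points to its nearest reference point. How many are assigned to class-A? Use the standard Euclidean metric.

(-17, -19) — d² to each: class-A:656, class-B:809, class-C:1696, class-D:725, class-E:1125, class-F:1440 → nearest is class-A
(-10, -18) — d² to each: class-A:394, class-B:733, class-C:1394, class-D:625, class-E:1025, class-F:1250 → nearest is class-A
(-13, -8) — d² to each: class-A:281, class-B:290, class-C:881, class-D:234, class-E:488, class-F:689 → nearest is class-D
(16, -10) — d² to each: class-A:218, class-B:1145, class-C:898, class-D:965, class-E:1305, class-F:1170 → nearest is class-A
3 of the 4 points have class-A as nearest.

3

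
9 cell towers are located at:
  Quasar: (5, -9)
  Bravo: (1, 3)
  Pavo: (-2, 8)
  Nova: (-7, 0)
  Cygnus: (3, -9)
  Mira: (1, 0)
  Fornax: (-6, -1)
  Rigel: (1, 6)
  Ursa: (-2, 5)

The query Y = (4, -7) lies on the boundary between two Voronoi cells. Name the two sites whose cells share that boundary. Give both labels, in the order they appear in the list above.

Quasar and Cygnus

Squared distances from Y to each site:
d²(Y, Quasar) = (4−5)² + (-7−(-9))² = 1 + 4 = 5
d²(Y, Bravo) = (4−1)² + (-7−3)² = 9 + 100 = 109
d²(Y, Pavo) = (4−(-2))² + (-7−8)² = 36 + 225 = 261
d²(Y, Nova) = (4−(-7))² + (-7−0)² = 121 + 49 = 170
d²(Y, Cygnus) = (4−3)² + (-7−(-9))² = 1 + 4 = 5
d²(Y, Mira) = (4−1)² + (-7−0)² = 9 + 49 = 58
d²(Y, Fornax) = (4−(-6))² + (-7−(-1))² = 100 + 36 = 136
d²(Y, Rigel) = (4−1)² + (-7−6)² = 9 + 169 = 178
d²(Y, Ursa) = (4−(-2))² + (-7−5)² = 36 + 144 = 180
Y is equidistant from Quasar and Cygnus (both at squared distance 5), and every other site is strictly farther — so Y lies on the Quasar–Cygnus Voronoi edge.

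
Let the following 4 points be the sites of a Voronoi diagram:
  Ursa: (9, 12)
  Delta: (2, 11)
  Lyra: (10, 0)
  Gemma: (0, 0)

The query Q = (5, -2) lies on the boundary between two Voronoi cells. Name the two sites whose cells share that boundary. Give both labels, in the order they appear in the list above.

Lyra and Gemma

Squared distances from Q to each site:
d²(Q, Ursa) = (5−9)² + (-2−12)² = 16 + 196 = 212
d²(Q, Delta) = (5−2)² + (-2−11)² = 9 + 169 = 178
d²(Q, Lyra) = (5−10)² + (-2−0)² = 25 + 4 = 29
d²(Q, Gemma) = (5−0)² + (-2−0)² = 25 + 4 = 29
Q is equidistant from Lyra and Gemma (both at squared distance 29), and every other site is strictly farther — so Q lies on the Lyra–Gemma Voronoi edge.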